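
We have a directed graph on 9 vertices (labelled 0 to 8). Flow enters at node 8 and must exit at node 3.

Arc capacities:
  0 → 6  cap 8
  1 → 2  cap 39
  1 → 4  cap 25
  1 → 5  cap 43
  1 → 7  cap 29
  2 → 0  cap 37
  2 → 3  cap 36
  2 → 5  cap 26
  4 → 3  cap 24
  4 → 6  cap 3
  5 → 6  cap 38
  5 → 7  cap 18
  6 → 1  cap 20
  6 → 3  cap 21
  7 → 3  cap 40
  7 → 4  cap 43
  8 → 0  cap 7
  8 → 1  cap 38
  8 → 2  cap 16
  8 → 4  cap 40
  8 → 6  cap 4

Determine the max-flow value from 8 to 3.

Maximum flow value: 92

augment #1: 8→2→3 bottleneck 16, total now 16
augment #2: 8→4→3 bottleneck 24, total now 40
augment #3: 8→6→3 bottleneck 4, total now 44
augment #4: 8→0→6→3 bottleneck 7, total now 51
augment #5: 8→1→2→3 bottleneck 20, total now 71
augment #6: 8→1→7→3 bottleneck 18, total now 89
augment #7: 8→4→6→3 bottleneck 3, total now 92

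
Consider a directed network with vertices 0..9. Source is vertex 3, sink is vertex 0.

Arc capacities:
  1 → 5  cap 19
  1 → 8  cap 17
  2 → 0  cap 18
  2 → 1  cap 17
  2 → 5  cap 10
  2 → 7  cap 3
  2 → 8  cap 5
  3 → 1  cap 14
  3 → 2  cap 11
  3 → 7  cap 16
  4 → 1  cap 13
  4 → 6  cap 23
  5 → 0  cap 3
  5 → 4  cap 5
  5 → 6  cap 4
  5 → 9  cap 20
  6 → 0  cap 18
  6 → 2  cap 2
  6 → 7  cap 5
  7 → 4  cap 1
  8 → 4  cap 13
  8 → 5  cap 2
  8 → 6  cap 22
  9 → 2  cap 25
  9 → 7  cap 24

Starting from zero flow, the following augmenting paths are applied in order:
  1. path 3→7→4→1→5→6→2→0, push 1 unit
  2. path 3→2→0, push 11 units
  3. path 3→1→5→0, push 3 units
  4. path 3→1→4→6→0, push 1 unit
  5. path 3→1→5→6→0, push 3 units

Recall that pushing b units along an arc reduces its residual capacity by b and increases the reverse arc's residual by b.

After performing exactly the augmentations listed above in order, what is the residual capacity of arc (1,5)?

after path 1 (3→7→4→1→5→6→2→0, push 1): res(1,5)=18
after path 2 (3→2→0, push 11): res(1,5)=18
after path 3 (3→1→5→0, push 3): res(1,5)=15
after path 4 (3→1→4→6→0, push 1): res(1,5)=15
after path 5 (3→1→5→6→0, push 3): res(1,5)=12

Residual capacity of (1,5): 12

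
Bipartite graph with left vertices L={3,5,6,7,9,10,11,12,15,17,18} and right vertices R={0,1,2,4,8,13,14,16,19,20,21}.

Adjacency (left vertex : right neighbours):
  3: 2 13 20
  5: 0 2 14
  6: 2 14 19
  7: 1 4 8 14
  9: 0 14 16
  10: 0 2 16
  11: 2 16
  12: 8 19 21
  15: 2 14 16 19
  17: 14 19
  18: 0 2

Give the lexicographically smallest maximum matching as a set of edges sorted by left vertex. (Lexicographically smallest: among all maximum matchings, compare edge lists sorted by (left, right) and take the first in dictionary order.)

|M| = 8 (so the lex-smallest maximum matching has 8 edges)
process left vertices in ascending order; for each, take the smallest-labelled available neighbour that still permits 8 edges overall, or leave it unmatched if none does
lex-smallest matching: {3-13, 5-0, 6-2, 7-1, 9-14, 10-16, 12-8, 15-19}

Lex-smallest maximum matching: {(3,13), (5,0), (6,2), (7,1), (9,14), (10,16), (12,8), (15,19)}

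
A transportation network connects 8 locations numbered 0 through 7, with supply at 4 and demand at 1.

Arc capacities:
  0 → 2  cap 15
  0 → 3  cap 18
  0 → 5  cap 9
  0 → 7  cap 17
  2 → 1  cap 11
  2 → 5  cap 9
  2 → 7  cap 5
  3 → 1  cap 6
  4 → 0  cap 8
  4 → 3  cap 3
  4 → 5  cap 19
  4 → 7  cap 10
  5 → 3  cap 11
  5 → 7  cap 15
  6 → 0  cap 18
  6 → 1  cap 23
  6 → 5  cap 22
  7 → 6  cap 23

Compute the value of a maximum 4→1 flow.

Maximum flow value: 37

augment #1: 4→3→1 bottleneck 3, total now 3
augment #2: 4→0→2→1 bottleneck 8, total now 11
augment #3: 4→5→3→1 bottleneck 3, total now 14
augment #4: 4→7→6→1 bottleneck 10, total now 24
augment #5: 4→5→7→6→1 bottleneck 13, total now 37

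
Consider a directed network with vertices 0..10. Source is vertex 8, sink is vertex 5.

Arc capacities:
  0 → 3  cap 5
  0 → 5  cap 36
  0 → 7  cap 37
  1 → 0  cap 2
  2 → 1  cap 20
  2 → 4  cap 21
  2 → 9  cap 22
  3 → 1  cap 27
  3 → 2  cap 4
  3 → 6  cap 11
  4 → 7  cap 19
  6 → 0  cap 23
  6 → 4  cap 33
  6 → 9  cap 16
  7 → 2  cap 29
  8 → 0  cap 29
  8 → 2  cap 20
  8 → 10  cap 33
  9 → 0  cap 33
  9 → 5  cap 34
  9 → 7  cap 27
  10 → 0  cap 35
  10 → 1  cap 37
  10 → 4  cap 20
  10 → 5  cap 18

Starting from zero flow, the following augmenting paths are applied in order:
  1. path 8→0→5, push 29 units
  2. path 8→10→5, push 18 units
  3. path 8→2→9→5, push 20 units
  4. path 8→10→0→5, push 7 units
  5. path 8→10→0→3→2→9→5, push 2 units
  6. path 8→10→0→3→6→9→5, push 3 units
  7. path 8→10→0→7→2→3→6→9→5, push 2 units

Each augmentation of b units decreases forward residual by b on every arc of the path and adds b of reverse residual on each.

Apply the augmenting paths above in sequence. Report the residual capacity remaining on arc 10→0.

Residual capacity of (10,0): 21

after path 1 (8→0→5, push 29): res(10,0)=35
after path 2 (8→10→5, push 18): res(10,0)=35
after path 3 (8→2→9→5, push 20): res(10,0)=35
after path 4 (8→10→0→5, push 7): res(10,0)=28
after path 5 (8→10→0→3→2→9→5, push 2): res(10,0)=26
after path 6 (8→10→0→3→6→9→5, push 3): res(10,0)=23
after path 7 (8→10→0→7→2→3→6→9→5, push 2): res(10,0)=21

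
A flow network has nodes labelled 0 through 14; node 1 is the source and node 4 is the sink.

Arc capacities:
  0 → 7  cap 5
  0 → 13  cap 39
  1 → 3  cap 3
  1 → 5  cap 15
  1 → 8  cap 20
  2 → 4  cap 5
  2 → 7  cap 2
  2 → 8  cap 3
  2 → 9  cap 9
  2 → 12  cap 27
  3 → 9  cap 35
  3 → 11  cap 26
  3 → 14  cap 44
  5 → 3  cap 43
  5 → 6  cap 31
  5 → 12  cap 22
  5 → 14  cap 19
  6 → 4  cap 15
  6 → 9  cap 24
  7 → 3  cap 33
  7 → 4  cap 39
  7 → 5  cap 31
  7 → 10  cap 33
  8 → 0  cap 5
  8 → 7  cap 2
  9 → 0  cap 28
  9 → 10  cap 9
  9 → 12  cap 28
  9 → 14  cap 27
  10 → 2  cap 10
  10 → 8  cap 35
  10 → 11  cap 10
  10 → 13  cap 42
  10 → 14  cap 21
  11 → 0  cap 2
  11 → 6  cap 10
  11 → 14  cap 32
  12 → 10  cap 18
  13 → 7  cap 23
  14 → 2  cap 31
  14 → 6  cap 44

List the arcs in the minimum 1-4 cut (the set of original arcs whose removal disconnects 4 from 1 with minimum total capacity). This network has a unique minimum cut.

Min-cut arcs: {(1,3), (1,5), (8,0), (8,7)} (total capacity 25)

augment #1: 1→5→6→4 push 15
augment #2: 1→8→7→4 push 2
augment #3: 1→3→14→2→4 push 3
augment #4: 1→8→0→7→4 push 5
max flow = 25; residual-reachable set from 1 gives S-side
cut edges (S→T): {(1,3), (1,5), (8,0), (8,7)} total cap 25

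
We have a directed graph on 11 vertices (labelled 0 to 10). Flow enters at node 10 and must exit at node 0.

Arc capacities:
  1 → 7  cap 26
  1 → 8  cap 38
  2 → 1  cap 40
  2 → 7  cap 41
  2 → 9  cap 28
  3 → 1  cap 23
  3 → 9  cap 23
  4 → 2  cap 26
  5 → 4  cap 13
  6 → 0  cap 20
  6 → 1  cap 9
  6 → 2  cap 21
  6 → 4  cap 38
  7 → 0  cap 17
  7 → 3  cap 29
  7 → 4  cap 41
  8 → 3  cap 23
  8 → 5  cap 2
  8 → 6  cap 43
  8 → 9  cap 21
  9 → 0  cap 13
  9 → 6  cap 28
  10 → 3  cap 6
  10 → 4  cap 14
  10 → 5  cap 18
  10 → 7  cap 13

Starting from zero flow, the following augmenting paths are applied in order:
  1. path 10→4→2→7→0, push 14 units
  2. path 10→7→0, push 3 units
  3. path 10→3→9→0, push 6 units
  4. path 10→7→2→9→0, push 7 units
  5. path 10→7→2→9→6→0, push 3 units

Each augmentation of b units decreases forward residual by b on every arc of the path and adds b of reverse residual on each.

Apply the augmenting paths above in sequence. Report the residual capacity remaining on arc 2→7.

after path 1 (10→4→2→7→0, push 14): res(2,7)=27
after path 2 (10→7→0, push 3): res(2,7)=27
after path 3 (10→3→9→0, push 6): res(2,7)=27
after path 4 (10→7→2→9→0, push 7): res(2,7)=34
after path 5 (10→7→2→9→6→0, push 3): res(2,7)=37

Residual capacity of (2,7): 37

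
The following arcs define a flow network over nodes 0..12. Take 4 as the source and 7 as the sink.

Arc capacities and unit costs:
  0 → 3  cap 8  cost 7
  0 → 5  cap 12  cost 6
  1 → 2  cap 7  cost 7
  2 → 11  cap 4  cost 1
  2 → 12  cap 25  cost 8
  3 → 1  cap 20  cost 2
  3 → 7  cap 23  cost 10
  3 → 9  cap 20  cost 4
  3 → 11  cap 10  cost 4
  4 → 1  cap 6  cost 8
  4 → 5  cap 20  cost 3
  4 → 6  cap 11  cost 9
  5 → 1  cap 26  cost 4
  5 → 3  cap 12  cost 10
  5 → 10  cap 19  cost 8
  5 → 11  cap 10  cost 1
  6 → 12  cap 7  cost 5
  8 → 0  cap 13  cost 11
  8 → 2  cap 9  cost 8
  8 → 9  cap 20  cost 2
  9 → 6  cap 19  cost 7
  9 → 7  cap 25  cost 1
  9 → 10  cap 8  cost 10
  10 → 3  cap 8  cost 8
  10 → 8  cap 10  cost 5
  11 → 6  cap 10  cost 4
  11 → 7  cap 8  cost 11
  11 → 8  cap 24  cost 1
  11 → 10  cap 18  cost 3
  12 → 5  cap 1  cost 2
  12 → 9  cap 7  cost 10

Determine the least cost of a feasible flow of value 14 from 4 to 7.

Minimum cost for 14 units: 152

shortest-cost path #1: 4→5→11→8→9→7 push 10 @ unit cost 8 (adds 80)
shortest-cost path #2: 4→5→3→9→7 push 4 @ unit cost 18 (adds 72)
total cost = 152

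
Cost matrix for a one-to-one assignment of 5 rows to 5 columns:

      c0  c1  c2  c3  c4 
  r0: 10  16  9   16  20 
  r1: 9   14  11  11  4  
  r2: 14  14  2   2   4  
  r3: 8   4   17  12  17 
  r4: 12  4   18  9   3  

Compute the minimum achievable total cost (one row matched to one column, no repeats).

Minimum assignment cost: 27

one of 2 optimal assignments: row0→col2 (cost 9), row1→col0 (cost 9), row2→col3 (cost 2), row3→col1 (cost 4), row4→col4 (cost 3)
total = 9 + 9 + 2 + 4 + 3 = 27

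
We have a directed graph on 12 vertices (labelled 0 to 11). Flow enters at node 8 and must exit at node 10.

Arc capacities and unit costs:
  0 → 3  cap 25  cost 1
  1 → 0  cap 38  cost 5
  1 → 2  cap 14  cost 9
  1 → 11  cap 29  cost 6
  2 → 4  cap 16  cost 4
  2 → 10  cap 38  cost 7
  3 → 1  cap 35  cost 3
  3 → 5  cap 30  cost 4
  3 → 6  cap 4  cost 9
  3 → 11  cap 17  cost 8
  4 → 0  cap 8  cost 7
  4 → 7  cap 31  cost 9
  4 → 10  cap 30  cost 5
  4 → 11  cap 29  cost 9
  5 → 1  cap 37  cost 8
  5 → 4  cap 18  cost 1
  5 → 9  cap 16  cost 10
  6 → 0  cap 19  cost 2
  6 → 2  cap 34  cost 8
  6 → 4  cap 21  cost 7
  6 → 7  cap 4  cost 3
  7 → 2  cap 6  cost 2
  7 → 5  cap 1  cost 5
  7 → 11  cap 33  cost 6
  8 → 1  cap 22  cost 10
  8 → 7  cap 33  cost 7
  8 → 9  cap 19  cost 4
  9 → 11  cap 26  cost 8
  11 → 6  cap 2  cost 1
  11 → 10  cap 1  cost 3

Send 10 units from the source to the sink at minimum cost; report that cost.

Minimum cost for 10 units: 179

shortest-cost path #1: 8→9→11→10 push 1 @ unit cost 15 (adds 15)
shortest-cost path #2: 8→7→2→10 push 6 @ unit cost 16 (adds 96)
shortest-cost path #3: 8→7→5→4→10 push 1 @ unit cost 18 (adds 18)
shortest-cost path #4: 8→9→11→6→4→10 push 2 @ unit cost 25 (adds 50)
total cost = 179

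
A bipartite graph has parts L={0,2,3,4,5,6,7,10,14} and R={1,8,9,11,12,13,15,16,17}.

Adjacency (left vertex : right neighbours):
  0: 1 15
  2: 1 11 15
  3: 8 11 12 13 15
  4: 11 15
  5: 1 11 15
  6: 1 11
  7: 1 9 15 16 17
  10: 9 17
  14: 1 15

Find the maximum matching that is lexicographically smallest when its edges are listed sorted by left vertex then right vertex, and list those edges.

|M| = 6 (so the lex-smallest maximum matching has 6 edges)
process left vertices in ascending order; for each, take the smallest-labelled available neighbour that still permits 6 edges overall, or leave it unmatched if none does
lex-smallest matching: {0-1, 2-11, 3-8, 4-15, 7-9, 10-17}

Lex-smallest maximum matching: {(0,1), (2,11), (3,8), (4,15), (7,9), (10,17)}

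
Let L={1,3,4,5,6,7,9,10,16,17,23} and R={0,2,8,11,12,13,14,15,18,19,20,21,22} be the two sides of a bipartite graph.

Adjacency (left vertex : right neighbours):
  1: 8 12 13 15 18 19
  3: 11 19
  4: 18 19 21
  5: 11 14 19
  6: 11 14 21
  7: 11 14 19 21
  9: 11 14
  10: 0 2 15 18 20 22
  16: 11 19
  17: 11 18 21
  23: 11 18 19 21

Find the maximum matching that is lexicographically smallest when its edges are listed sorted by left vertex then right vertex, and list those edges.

|M| = 7 (so the lex-smallest maximum matching has 7 edges)
process left vertices in ascending order; for each, take the smallest-labelled available neighbour that still permits 7 edges overall, or leave it unmatched if none does
lex-smallest matching: {1-8, 3-11, 4-18, 5-14, 6-21, 7-19, 10-0}

Lex-smallest maximum matching: {(1,8), (3,11), (4,18), (5,14), (6,21), (7,19), (10,0)}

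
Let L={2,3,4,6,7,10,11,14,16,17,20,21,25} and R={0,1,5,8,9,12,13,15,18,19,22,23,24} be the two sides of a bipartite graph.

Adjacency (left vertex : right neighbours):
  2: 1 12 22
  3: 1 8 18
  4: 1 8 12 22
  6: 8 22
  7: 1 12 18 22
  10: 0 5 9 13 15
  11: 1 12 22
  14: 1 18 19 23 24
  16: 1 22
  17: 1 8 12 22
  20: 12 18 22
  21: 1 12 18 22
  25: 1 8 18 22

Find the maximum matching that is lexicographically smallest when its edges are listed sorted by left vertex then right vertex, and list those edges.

|M| = 7 (so the lex-smallest maximum matching has 7 edges)
process left vertices in ascending order; for each, take the smallest-labelled available neighbour that still permits 7 edges overall, or leave it unmatched if none does
lex-smallest matching: {2-1, 3-8, 4-12, 6-22, 7-18, 10-0, 14-19}

Lex-smallest maximum matching: {(2,1), (3,8), (4,12), (6,22), (7,18), (10,0), (14,19)}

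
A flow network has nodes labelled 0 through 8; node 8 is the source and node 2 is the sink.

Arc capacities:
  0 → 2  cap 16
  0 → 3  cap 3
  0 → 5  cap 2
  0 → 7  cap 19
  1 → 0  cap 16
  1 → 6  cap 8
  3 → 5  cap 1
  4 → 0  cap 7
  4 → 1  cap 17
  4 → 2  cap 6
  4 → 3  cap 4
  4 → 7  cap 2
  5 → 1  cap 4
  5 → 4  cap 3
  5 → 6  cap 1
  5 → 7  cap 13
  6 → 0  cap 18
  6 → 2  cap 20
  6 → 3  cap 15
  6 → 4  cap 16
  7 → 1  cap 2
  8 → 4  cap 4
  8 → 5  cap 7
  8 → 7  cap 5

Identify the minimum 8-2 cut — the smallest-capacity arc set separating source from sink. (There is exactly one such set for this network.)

augment #1: 8→4→2 push 4
augment #2: 8→5→4→2 push 2
augment #3: 8→5→6→2 push 1
augment #4: 8→5→1→0→2 push 4
augment #5: 8→7→1→0→2 push 2
max flow = 13; residual-reachable set from 8 gives S-side
cut edges (S→T): {(7,1), (8,4), (8,5)} total cap 13

Min-cut arcs: {(7,1), (8,4), (8,5)} (total capacity 13)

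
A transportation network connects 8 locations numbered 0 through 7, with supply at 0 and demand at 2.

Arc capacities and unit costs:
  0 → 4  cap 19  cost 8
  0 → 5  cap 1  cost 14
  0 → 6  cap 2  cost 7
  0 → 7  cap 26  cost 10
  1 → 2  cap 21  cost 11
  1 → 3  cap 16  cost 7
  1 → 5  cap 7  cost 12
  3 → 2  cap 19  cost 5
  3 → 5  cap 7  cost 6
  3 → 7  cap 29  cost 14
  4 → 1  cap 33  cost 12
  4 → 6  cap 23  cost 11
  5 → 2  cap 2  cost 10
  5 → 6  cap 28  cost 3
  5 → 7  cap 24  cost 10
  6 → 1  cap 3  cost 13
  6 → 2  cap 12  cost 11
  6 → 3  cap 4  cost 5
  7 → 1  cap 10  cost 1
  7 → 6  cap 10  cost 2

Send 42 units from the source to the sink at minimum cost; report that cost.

Minimum cost for 42 units: 1095

shortest-cost path #1: 0→6→3→2 push 2 @ unit cost 17 (adds 34)
shortest-cost path #2: 0→7→1→2 push 10 @ unit cost 22 (adds 220)
shortest-cost path #3: 0→7→6→3→2 push 2 @ unit cost 22 (adds 44)
shortest-cost path #4: 0→7→6→2 push 8 @ unit cost 23 (adds 184)
shortest-cost path #5: 0→5→2 push 1 @ unit cost 24 (adds 24)
shortest-cost path #6: 0→4→6→2 push 4 @ unit cost 30 (adds 120)
shortest-cost path #7: 0→4→1→2 push 11 @ unit cost 31 (adds 341)
shortest-cost path #8: 0→4→1→3→2 push 4 @ unit cost 32 (adds 128)
total cost = 1095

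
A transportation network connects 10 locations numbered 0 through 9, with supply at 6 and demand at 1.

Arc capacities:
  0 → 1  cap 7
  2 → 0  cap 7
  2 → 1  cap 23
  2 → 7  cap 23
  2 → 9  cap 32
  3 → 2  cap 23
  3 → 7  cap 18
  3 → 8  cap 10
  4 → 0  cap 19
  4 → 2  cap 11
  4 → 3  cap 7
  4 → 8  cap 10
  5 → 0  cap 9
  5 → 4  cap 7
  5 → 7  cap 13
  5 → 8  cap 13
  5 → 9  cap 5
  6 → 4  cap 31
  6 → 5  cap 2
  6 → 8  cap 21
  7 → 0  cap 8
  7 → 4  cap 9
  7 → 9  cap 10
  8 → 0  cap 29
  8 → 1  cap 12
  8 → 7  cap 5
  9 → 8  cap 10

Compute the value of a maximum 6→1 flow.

Maximum flow value: 37

augment #1: 6→8→1 bottleneck 12, total now 12
augment #2: 6→4→0→1 bottleneck 7, total now 19
augment #3: 6→4→2→1 bottleneck 11, total now 30
augment #4: 6→4→3→2→1 bottleneck 7, total now 37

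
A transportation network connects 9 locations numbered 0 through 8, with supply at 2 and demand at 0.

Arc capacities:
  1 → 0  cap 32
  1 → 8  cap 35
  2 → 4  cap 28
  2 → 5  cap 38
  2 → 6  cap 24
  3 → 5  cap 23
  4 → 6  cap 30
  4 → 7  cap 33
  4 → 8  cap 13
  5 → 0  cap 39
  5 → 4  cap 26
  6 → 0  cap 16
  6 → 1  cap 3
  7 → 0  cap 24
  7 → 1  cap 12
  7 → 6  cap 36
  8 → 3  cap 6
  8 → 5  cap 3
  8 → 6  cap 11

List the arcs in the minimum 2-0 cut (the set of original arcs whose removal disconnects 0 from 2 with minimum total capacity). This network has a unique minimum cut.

Min-cut arcs: {(2,4), (2,5), (6,0), (6,1)} (total capacity 85)

augment #1: 2→5→0 push 38
augment #2: 2→6→0 push 16
augment #3: 2→4→7→0 push 24
augment #4: 2→6→1→0 push 3
augment #5: 2→4→7→1→0 push 4
max flow = 85; residual-reachable set from 2 gives S-side
cut edges (S→T): {(2,4), (2,5), (6,0), (6,1)} total cap 85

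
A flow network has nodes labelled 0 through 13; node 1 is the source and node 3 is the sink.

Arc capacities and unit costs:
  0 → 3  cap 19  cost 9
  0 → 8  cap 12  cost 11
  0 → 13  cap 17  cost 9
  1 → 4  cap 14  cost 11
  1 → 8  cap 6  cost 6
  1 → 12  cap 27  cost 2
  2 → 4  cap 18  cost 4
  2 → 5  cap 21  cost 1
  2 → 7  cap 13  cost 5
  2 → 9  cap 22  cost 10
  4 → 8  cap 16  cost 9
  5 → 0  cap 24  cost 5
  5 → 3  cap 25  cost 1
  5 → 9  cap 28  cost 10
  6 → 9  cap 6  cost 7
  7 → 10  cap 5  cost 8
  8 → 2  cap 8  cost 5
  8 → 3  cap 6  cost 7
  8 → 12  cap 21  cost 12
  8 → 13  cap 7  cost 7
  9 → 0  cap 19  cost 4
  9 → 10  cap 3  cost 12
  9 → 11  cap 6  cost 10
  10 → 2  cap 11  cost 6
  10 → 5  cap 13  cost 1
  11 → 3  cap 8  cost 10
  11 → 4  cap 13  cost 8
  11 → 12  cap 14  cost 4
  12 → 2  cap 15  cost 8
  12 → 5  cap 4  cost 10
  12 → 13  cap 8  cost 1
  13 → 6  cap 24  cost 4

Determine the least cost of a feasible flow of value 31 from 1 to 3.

Minimum cost for 31 units: 472

shortest-cost path #1: 1→12→2→5→3 push 15 @ unit cost 12 (adds 180)
shortest-cost path #2: 1→8→3 push 6 @ unit cost 13 (adds 78)
shortest-cost path #3: 1→12→5→3 push 4 @ unit cost 13 (adds 52)
shortest-cost path #4: 1→4→8→2→5→3 push 6 @ unit cost 27 (adds 162)
total cost = 472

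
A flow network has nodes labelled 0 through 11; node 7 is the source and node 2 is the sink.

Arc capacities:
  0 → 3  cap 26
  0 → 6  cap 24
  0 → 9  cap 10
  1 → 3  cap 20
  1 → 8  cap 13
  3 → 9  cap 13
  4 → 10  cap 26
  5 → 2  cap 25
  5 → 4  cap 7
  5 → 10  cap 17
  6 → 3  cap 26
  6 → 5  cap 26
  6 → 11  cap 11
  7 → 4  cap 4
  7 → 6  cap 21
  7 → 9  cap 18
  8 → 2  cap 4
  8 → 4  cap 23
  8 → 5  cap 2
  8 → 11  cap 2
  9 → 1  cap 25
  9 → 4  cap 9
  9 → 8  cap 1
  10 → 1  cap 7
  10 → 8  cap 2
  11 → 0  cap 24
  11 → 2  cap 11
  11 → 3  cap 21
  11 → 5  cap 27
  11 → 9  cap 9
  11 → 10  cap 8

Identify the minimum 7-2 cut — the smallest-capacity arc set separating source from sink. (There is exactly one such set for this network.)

augment #1: 7→6→5→2 push 21
augment #2: 7→9→8→2 push 1
augment #3: 7→4→10→8→2 push 2
augment #4: 7→9→1→8→2 push 1
augment #5: 7→9→1→8→5→2 push 2
augment #6: 7→9→1→8→11→2 push 2
max flow = 29; residual-reachable set from 7 gives S-side
cut edges (S→T): {(7,6), (8,2), (8,5), (8,11)} total cap 29

Min-cut arcs: {(7,6), (8,2), (8,5), (8,11)} (total capacity 29)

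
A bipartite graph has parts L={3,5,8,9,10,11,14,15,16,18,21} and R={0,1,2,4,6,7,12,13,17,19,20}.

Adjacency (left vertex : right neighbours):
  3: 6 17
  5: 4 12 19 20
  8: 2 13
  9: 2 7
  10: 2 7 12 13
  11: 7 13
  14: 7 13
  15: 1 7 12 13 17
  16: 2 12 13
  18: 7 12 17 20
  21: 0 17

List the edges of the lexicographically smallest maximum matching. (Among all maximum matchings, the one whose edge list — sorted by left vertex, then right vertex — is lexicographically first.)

Lex-smallest maximum matching: {(3,6), (5,4), (8,2), (9,7), (10,12), (11,13), (15,1), (18,17), (21,0)}

|M| = 9 (so the lex-smallest maximum matching has 9 edges)
process left vertices in ascending order; for each, take the smallest-labelled available neighbour that still permits 9 edges overall, or leave it unmatched if none does
lex-smallest matching: {3-6, 5-4, 8-2, 9-7, 10-12, 11-13, 15-1, 18-17, 21-0}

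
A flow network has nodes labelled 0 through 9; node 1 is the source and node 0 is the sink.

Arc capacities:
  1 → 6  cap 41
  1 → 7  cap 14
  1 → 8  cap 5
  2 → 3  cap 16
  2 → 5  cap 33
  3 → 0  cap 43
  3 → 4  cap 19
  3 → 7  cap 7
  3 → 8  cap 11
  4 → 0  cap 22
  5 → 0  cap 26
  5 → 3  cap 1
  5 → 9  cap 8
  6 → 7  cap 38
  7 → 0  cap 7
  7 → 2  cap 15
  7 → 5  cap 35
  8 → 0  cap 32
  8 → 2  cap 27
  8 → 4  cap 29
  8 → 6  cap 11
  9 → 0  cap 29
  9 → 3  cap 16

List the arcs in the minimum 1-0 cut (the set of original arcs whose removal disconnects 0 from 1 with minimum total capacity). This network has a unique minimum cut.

augment #1: 1→7→0 push 7
augment #2: 1→8→0 push 5
augment #3: 1→7→5→0 push 7
augment #4: 1→6→7→5→0 push 19
augment #5: 1→6→7→2→3→0 push 15
augment #6: 1→6→7→5→3→0 push 1
augment #7: 1→6→7→5→9→0 push 3
max flow = 57; residual-reachable set from 1 gives S-side
cut edges (S→T): {(1,7), (1,8), (6,7)} total cap 57

Min-cut arcs: {(1,7), (1,8), (6,7)} (total capacity 57)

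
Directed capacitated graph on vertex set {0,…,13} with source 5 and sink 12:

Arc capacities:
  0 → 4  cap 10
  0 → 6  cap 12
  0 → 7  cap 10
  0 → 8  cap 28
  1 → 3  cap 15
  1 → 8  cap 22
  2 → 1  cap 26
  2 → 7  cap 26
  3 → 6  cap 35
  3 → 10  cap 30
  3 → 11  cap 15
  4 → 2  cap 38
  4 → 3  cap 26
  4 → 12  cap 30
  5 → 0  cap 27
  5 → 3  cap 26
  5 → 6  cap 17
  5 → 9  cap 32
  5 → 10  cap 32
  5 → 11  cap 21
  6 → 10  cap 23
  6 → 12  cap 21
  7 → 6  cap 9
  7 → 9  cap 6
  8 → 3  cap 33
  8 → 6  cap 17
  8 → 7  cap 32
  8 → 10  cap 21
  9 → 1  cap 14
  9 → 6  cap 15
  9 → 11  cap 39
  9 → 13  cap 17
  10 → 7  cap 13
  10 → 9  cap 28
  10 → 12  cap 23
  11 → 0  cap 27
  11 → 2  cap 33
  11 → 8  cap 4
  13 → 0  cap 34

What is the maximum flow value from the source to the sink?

Maximum flow value: 54

augment #1: 5→6→12 bottleneck 17, total now 17
augment #2: 5→10→12 bottleneck 23, total now 40
augment #3: 5→0→4→12 bottleneck 10, total now 50
augment #4: 5→0→6→12 bottleneck 4, total now 54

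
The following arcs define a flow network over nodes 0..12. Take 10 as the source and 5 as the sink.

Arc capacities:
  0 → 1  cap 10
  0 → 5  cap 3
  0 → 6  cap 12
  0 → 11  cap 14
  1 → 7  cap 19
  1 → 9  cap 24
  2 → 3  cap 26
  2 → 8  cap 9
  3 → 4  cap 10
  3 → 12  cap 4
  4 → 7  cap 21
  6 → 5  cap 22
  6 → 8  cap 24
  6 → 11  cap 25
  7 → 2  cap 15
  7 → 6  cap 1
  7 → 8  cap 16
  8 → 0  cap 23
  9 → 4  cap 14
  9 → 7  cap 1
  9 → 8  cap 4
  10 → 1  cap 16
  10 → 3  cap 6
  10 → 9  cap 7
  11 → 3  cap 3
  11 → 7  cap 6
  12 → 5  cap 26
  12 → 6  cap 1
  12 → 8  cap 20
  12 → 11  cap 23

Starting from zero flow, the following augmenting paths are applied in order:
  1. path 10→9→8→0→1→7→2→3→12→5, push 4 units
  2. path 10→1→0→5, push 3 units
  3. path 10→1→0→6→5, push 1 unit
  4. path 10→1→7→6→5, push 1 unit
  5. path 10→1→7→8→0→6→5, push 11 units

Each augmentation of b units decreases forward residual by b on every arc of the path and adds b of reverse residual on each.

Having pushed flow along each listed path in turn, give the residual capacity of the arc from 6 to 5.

after path 1 (10→9→8→0→1→7→2→3→12→5, push 4): res(6,5)=22
after path 2 (10→1→0→5, push 3): res(6,5)=22
after path 3 (10→1→0→6→5, push 1): res(6,5)=21
after path 4 (10→1→7→6→5, push 1): res(6,5)=20
after path 5 (10→1→7→8→0→6→5, push 11): res(6,5)=9

Residual capacity of (6,5): 9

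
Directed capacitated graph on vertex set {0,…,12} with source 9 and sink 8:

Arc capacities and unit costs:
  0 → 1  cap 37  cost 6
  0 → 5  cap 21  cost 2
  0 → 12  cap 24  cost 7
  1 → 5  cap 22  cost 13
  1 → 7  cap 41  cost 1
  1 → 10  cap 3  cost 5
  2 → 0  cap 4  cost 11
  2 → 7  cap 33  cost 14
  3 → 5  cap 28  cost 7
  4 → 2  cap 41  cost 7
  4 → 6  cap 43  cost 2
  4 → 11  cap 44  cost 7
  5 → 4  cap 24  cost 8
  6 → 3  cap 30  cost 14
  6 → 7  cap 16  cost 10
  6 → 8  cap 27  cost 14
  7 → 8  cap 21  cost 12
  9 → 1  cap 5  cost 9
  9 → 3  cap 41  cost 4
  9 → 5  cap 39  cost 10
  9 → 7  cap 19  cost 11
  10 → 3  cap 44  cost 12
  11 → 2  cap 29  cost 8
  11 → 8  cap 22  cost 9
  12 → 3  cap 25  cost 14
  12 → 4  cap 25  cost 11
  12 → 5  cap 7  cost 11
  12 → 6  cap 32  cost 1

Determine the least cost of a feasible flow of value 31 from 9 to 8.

shortest-cost path #1: 9→1→7→8 push 5 @ unit cost 22 (adds 110)
shortest-cost path #2: 9→7→8 push 16 @ unit cost 23 (adds 368)
shortest-cost path #3: 9→5→4→6→8 push 10 @ unit cost 34 (adds 340)
total cost = 818

Minimum cost for 31 units: 818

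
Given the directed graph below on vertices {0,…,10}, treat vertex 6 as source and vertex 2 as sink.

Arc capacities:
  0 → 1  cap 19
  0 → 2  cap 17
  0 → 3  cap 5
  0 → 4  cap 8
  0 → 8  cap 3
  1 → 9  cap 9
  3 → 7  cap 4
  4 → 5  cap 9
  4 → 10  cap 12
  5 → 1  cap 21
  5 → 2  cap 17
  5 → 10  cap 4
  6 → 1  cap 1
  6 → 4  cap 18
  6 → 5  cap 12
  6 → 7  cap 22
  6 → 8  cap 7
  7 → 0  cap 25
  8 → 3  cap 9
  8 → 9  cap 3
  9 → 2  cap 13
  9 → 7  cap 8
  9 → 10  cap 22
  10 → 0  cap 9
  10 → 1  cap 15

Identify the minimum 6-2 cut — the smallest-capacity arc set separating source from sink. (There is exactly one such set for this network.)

Min-cut arcs: {(0,2), (1,9), (5,2), (8,9)} (total capacity 46)

augment #1: 6→5→2 push 12
augment #2: 6→1→9→2 push 1
augment #3: 6→4→5→2 push 5
augment #4: 6→7→0→2 push 17
augment #5: 6→8→9→2 push 3
augment #6: 6→4→5→1→9→2 push 4
augment #7: 6→4→10→1→9→2 push 4
max flow = 46; residual-reachable set from 6 gives S-side
cut edges (S→T): {(0,2), (1,9), (5,2), (8,9)} total cap 46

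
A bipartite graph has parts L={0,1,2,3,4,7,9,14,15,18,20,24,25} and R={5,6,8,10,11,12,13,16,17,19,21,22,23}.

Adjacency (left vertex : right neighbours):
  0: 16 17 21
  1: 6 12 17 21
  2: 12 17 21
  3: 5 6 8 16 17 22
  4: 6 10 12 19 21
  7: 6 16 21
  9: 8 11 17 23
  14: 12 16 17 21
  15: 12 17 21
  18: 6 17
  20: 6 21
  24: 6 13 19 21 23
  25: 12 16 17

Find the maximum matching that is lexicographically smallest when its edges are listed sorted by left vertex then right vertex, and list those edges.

|M| = 9 (so the lex-smallest maximum matching has 9 edges)
process left vertices in ascending order; for each, take the smallest-labelled available neighbour that still permits 9 edges overall, or leave it unmatched if none does
lex-smallest matching: {0-16, 1-6, 2-12, 3-5, 4-10, 7-21, 9-8, 14-17, 24-13}

Lex-smallest maximum matching: {(0,16), (1,6), (2,12), (3,5), (4,10), (7,21), (9,8), (14,17), (24,13)}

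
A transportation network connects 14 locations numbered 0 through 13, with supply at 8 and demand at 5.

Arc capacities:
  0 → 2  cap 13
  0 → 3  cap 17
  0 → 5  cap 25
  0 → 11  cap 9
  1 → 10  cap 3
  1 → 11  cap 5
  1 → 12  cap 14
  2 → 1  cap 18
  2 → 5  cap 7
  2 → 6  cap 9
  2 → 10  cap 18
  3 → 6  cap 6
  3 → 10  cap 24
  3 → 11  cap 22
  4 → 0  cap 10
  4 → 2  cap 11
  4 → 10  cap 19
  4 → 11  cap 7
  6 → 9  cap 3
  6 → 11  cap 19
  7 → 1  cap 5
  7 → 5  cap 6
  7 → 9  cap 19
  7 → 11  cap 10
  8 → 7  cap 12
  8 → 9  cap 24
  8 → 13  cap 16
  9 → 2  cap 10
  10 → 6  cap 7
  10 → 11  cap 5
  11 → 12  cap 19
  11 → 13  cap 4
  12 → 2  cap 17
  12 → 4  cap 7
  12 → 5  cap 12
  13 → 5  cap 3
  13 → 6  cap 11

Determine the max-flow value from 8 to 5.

augment #1: 8→7→5 bottleneck 6, total now 6
augment #2: 8→13→5 bottleneck 3, total now 9
augment #3: 8→9→2→5 bottleneck 7, total now 16
augment #4: 8→7→1→12→5 bottleneck 5, total now 21
augment #5: 8→7→11→12→5 bottleneck 1, total now 22
augment #6: 8→9→2→1→12→5 bottleneck 3, total now 25
augment #7: 8→13→6→11→12→5 bottleneck 3, total now 28
augment #8: 8→13→6→11→12→4→0→5 bottleneck 7, total now 35

Maximum flow value: 35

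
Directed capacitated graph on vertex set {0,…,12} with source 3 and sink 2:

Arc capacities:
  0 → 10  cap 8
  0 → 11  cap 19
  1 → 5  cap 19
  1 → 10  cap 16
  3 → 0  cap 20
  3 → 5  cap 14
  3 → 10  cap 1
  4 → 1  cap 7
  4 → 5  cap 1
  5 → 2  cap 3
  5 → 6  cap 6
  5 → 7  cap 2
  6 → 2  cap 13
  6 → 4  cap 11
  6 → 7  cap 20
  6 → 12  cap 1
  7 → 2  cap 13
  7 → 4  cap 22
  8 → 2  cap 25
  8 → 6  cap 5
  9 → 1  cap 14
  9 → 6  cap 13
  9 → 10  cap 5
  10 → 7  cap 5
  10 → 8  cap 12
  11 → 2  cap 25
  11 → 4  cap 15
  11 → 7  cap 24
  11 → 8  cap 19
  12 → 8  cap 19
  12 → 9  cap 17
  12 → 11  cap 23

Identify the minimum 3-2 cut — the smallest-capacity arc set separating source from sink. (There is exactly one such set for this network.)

augment #1: 3→5→2 push 3
augment #2: 3→0→11→2 push 19
augment #3: 3→5→6→2 push 6
augment #4: 3→5→7→2 push 2
augment #5: 3→10→7→2 push 1
augment #6: 3→0→10→7→2 push 1
max flow = 32; residual-reachable set from 3 gives S-side
cut edges (S→T): {(3,0), (3,10), (5,2), (5,6), (5,7)} total cap 32

Min-cut arcs: {(3,0), (3,10), (5,2), (5,6), (5,7)} (total capacity 32)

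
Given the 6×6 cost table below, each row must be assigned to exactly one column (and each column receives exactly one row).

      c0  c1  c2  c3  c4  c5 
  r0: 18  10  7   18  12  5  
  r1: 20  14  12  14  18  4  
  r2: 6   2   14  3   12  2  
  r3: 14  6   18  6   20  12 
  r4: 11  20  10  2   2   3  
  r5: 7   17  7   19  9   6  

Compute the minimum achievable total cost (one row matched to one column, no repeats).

optimal assignment: row0→col2 (cost 7), row1→col5 (cost 4), row2→col1 (cost 2), row3→col3 (cost 6), row4→col4 (cost 2), row5→col0 (cost 7)
total = 7 + 4 + 2 + 6 + 2 + 7 = 28

Minimum assignment cost: 28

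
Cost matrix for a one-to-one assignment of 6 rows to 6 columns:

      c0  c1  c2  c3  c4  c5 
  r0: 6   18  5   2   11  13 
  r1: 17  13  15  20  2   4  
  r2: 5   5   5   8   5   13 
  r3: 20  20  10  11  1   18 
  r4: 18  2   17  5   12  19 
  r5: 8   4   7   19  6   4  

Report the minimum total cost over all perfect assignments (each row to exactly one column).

optimal assignment: row0→col3 (cost 2), row1→col5 (cost 4), row2→col0 (cost 5), row3→col4 (cost 1), row4→col1 (cost 2), row5→col2 (cost 7)
total = 2 + 4 + 5 + 1 + 2 + 7 = 21

Minimum assignment cost: 21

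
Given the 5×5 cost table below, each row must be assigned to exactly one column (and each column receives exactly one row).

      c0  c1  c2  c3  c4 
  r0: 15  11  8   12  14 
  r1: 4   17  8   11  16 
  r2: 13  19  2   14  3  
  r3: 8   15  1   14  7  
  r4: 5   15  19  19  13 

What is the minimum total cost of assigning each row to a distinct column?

optimal assignment: row0→col1 (cost 11), row1→col3 (cost 11), row2→col4 (cost 3), row3→col2 (cost 1), row4→col0 (cost 5)
total = 11 + 11 + 3 + 1 + 5 = 31

Minimum assignment cost: 31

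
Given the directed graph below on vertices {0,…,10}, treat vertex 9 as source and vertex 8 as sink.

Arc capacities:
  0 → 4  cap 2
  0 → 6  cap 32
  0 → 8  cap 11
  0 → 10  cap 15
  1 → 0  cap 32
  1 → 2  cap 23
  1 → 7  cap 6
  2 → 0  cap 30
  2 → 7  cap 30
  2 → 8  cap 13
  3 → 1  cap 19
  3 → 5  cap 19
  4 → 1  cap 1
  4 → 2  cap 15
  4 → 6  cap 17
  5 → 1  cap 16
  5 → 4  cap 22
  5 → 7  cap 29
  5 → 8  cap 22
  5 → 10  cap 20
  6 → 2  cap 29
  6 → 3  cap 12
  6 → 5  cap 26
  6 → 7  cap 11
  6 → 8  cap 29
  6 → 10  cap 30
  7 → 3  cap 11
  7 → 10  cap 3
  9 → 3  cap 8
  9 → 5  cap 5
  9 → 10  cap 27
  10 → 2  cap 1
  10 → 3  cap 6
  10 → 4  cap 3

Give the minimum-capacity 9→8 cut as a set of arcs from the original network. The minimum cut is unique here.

augment #1: 9→5→8 push 5
augment #2: 9→3→5→8 push 8
augment #3: 9→10→2→8 push 1
augment #4: 9→10→3→5→8 push 6
augment #5: 9→10→4→2→8 push 3
max flow = 23; residual-reachable set from 9 gives S-side
cut edges (S→T): {(9,3), (9,5), (10,2), (10,3), (10,4)} total cap 23

Min-cut arcs: {(9,3), (9,5), (10,2), (10,3), (10,4)} (total capacity 23)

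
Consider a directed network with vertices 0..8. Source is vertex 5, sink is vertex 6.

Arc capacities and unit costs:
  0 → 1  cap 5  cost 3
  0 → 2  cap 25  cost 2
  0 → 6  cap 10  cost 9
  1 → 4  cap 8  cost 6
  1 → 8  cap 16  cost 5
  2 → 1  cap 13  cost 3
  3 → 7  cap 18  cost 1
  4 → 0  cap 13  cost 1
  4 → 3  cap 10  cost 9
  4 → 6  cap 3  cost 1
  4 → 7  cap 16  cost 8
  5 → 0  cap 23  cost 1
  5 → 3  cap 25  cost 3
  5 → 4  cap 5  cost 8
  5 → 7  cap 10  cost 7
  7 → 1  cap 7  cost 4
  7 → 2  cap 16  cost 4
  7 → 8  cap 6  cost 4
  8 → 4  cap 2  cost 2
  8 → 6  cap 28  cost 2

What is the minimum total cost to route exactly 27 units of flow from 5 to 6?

shortest-cost path #1: 5→4→6 push 3 @ unit cost 9 (adds 27)
shortest-cost path #2: 5→0→6 push 10 @ unit cost 10 (adds 100)
shortest-cost path #3: 5→3→7→8→6 push 6 @ unit cost 10 (adds 60)
shortest-cost path #4: 5→0→1→8→6 push 5 @ unit cost 11 (adds 55)
shortest-cost path #5: 5→0→2→1→8→6 push 3 @ unit cost 13 (adds 39)
total cost = 281

Minimum cost for 27 units: 281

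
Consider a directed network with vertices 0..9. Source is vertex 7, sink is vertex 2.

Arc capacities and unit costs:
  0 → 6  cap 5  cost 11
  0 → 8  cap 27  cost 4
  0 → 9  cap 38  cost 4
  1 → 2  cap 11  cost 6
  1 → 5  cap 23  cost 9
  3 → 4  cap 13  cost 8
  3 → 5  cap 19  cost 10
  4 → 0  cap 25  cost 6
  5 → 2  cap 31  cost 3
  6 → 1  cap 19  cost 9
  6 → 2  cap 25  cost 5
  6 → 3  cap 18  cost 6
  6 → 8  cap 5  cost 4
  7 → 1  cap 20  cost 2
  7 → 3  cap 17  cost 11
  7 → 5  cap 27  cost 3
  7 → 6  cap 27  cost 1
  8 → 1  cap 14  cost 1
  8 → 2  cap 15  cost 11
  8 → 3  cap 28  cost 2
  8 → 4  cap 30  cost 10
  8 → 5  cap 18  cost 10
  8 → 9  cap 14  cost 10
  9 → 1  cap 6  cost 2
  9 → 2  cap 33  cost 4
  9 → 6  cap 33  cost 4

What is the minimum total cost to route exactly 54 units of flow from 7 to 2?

Minimum cost for 54 units: 328

shortest-cost path #1: 7→5→2 push 27 @ unit cost 6 (adds 162)
shortest-cost path #2: 7→6→2 push 25 @ unit cost 6 (adds 150)
shortest-cost path #3: 7→1→2 push 2 @ unit cost 8 (adds 16)
total cost = 328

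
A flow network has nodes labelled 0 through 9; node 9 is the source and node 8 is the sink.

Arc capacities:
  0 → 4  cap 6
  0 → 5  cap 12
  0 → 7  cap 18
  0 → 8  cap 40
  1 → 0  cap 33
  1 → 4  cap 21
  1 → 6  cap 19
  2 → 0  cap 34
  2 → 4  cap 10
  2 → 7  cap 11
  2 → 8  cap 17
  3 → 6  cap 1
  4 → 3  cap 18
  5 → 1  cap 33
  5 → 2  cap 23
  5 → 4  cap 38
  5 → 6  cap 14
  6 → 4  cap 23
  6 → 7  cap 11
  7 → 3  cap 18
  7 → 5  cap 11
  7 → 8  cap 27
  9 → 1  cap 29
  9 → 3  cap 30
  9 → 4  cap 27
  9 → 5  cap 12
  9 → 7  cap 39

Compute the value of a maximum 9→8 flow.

augment #1: 9→7→8 bottleneck 27, total now 27
augment #2: 9→1→0→8 bottleneck 29, total now 56
augment #3: 9→5→2→8 bottleneck 12, total now 68
augment #4: 9→7→5→2→8 bottleneck 5, total now 73
augment #5: 9→7→5→1→0→8 bottleneck 4, total now 77
augment #6: 9→7→5→2→0→8 bottleneck 2, total now 79

Maximum flow value: 79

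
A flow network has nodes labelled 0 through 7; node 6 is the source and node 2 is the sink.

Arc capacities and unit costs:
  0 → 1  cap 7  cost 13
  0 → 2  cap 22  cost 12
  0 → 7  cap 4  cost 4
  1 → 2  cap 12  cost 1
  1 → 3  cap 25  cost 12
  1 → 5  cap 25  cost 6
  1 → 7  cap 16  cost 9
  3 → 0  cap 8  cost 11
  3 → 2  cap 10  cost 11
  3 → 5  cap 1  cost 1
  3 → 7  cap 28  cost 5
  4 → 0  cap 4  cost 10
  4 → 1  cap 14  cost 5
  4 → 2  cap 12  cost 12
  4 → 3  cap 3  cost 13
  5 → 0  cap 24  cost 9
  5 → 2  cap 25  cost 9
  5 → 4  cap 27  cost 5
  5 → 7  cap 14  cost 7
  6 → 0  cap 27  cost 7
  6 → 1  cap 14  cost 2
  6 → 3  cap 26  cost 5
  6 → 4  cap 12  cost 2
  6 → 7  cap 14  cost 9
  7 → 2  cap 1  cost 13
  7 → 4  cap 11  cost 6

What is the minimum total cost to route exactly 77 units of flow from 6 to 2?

Minimum cost for 77 units: 1457

shortest-cost path #1: 6→1→2 push 12 @ unit cost 3 (adds 36)
shortest-cost path #2: 6→4→2 push 12 @ unit cost 14 (adds 168)
shortest-cost path #3: 6→3→5→2 push 1 @ unit cost 15 (adds 15)
shortest-cost path #4: 6→3→2 push 10 @ unit cost 16 (adds 160)
shortest-cost path #5: 6→1→5→2 push 2 @ unit cost 17 (adds 34)
shortest-cost path #6: 6→0→2 push 22 @ unit cost 19 (adds 418)
shortest-cost path #7: 6→7→2 push 1 @ unit cost 22 (adds 22)
shortest-cost path #8: 6→0→1→5→2 push 5 @ unit cost 35 (adds 175)
shortest-cost path #9: 6→7→4→1→5→2 push 11 @ unit cost 35 (adds 385)
shortest-cost path #10: 6→3→0→1→5→2 push 1 @ unit cost 44 (adds 44)
total cost = 1457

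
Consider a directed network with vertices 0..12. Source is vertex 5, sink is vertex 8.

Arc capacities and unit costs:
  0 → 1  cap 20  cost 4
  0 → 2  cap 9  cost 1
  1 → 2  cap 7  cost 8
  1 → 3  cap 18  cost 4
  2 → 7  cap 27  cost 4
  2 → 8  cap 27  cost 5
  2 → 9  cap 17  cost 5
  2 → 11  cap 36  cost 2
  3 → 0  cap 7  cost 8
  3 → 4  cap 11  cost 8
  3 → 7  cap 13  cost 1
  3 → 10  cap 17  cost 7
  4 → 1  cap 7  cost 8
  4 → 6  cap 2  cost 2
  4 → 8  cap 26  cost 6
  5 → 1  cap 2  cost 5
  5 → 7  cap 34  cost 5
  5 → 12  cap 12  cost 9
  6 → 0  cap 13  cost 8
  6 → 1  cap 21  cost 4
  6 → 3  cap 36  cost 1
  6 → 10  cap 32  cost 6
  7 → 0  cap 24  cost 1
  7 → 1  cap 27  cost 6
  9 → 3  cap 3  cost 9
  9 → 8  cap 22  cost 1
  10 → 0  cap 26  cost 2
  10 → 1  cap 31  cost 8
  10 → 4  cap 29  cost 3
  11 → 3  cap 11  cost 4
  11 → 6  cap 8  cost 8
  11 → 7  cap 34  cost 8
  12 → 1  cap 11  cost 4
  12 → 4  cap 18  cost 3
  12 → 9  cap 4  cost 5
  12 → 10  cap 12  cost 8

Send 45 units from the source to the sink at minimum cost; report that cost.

Minimum cost for 45 units: 958

shortest-cost path #1: 5→7→0→2→8 push 9 @ unit cost 12 (adds 108)
shortest-cost path #2: 5→12→9→8 push 4 @ unit cost 15 (adds 60)
shortest-cost path #3: 5→1→2→8 push 2 @ unit cost 18 (adds 36)
shortest-cost path #4: 5→12→4→8 push 8 @ unit cost 18 (adds 144)
shortest-cost path #5: 5→7→0→1→2→8 push 5 @ unit cost 23 (adds 115)
shortest-cost path #6: 5→7→0→1→3→4→8 push 10 @ unit cost 28 (adds 280)
shortest-cost path #7: 5→7→1→3→4→8 push 1 @ unit cost 29 (adds 29)
shortest-cost path #8: 5→7→1→3→10→4→8 push 6 @ unit cost 31 (adds 186)
total cost = 958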